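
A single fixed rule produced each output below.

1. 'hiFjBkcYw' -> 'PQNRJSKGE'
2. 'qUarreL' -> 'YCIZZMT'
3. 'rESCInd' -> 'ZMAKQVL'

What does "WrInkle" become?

Looking at the pairs, the operation is to shift every letter 8 places forward in the alphabet (wrapping around), then convert every letter to uppercase.
Starting from "WrInkle": after the first operation, "EzQvstm"; after the second, "EZQVSTM".

EZQVSTM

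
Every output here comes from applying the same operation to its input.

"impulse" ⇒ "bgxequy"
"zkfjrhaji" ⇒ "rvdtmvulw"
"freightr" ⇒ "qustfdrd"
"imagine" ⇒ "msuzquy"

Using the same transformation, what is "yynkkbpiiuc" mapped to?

Each output is the input with this applied: move the first 2 characters to the end (rotate left by 2), then shift every letter 12 places forward in the alphabet (wrapping around).
Working it through for "yynkkbpiiuc": intermediate "nkkbpiiucyy", final "zwwnbuugokk".
(Check on "impulse": → "pulseim" → "bgxequy" ✓)

zwwnbuugokk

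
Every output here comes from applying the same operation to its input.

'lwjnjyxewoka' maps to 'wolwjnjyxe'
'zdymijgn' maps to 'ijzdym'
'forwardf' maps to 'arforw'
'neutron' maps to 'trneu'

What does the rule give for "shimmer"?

Looking at the pairs, the operation is to delete the last 2 characters, then move the last 2 characters to the front (rotate right by 2).
For "shimmer", step one produces "shimm"; step two turns that into "mmshi".

mmshi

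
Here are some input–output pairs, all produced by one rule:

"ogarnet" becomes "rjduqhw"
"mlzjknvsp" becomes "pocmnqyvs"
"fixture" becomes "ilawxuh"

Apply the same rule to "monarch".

prqdufk

The rule is to shift every letter 3 places forward in the alphabet (wrapping around).
Applying that to "monarch" gives "prqdufk".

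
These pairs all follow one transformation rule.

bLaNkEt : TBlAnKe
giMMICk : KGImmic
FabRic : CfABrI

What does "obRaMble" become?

EOBrAmBL

The rule is to move the last character to the front, then flip the case of every letter.
Applying both steps to "obRaMble": "eobRaMbl", then "EOBrAmBL".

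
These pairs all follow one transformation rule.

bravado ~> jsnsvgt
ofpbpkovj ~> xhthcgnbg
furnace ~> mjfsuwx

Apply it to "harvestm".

In each case the input is transformed by: shift every letter 8 places backward in the alphabet (wrapping around), then move the first character to the end.
"harvestm" → "sjnwklez".

sjnwklez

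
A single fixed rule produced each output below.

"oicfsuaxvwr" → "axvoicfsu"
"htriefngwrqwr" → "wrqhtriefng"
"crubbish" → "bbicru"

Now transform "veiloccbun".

Looking at the pairs, the operation is to delete the last 2 characters, then move the last 3 characters to the front (rotate right by 3).
For "veiloccbun", step one produces "veiloccb"; step two turns that into "ccbveilo".

ccbveilo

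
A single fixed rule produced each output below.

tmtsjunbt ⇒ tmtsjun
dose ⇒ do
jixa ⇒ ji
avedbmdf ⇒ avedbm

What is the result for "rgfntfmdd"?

rgfntfm

Rule — delete the last 2 characters.
So "rgfntfmdd" becomes "rgfntfm".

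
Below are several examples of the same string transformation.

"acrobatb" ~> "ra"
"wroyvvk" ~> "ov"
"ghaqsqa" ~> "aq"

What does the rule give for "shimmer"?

The pattern: keep one character in every 3, starting at position 3 (positions 3rd, 6th, 9th, ...).
So "shimmer" becomes "ie".

ie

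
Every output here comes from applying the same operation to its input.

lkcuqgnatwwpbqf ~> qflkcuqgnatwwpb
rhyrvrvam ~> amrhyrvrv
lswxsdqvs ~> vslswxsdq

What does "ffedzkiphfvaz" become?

Each output is the input with this applied: move the last 2 characters to the front (rotate right by 2).
So "ffedzkiphfvaz" becomes "azffedzkiphfv".

azffedzkiphfv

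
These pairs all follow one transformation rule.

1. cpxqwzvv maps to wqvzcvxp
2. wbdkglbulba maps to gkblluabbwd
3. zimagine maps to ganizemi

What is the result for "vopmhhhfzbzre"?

Rule — move the first 3 characters to the end (rotate left by 3), then swap each adjacent pair of characters (1↔2, 3↔4, ...).
Applying both steps to "vopmhhhfzbzre": "mhhhfzbzrevop", then "hmhhzfzberovp".

hmhhzfzberovp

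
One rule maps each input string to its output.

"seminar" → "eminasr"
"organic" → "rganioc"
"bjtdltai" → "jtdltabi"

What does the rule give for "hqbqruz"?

qbqruhz

What's happening: swap the first and last characters, then move the first character to the end.
On "hqbqruz": the first step gives "zqbqruh", and the second then gives "qbqruhz".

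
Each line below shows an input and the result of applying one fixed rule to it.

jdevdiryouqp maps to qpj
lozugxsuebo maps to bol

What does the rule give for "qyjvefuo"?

uoq

The pattern: move the first character to the end, then keep only the last 3 characters.
For "qyjvefuo", step one produces "yjvefuoq"; step two turns that into "uoq".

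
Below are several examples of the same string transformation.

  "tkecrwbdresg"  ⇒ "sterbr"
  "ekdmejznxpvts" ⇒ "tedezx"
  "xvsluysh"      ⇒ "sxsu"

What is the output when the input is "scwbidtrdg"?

dswit

Looking at the pairs, the operation is to move the last 3 characters to the front (rotate right by 3), then keep every other character starting from the second (positions 2nd, 4th, 6th, ...).
Working it through for "scwbidtrdg": intermediate "rdgscwbidt", final "dswit".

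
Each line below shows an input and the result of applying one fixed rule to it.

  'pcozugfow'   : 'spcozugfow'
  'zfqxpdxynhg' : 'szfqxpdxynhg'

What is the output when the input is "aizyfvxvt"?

What's happening: prepend "s".
So "aizyfvxvt" becomes "saizyfvxvt".

saizyfvxvt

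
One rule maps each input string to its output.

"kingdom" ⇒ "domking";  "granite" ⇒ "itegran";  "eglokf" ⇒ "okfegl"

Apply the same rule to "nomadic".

The transformation: move the last 3 characters to the front (rotate right by 3).
On "nomadic" that produces "dicnoma".

dicnoma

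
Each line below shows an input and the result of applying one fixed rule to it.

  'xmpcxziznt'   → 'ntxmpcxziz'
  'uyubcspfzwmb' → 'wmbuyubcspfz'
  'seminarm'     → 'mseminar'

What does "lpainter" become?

The rule is to move the first 3 characters to the end (rotate left by 3), then swap the front and back halves of the string.
For "lpainter" the result is "rlpainte".

rlpainte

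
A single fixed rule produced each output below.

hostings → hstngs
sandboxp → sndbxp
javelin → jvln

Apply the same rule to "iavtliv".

The rule is to remove every vowel.
For "iavtliv" the result is "vtlv".

vtlv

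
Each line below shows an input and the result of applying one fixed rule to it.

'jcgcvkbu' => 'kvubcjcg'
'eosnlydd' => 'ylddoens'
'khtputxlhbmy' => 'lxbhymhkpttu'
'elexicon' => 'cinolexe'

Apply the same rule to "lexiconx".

In each case the input is transformed by: swap the front and back halves of the string, then swap each adjacent pair of characters (1↔2, 3↔4, ...).
On "lexiconx": the first step gives "conxlexi", and the second then gives "ocxnelix".

ocxnelix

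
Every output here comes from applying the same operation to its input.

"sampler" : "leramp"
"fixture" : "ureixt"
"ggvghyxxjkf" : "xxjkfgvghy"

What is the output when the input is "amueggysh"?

gyshmueg

The transformation: delete the first character, then swap the front and back halves of the string.
Working it through for "amueggysh": intermediate "mueggysh", final "gyshmueg".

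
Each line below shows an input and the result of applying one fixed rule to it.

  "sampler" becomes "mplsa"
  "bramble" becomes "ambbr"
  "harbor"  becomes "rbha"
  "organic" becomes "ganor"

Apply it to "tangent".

Looking at the pairs, the operation is to delete the last 2 characters, then move the first 2 characters to the end (rotate left by 2).
Applying both steps to "tangent": "tange", then "ngeta".
(Check on "harbor": → "harb" → "rbha" ✓)

ngeta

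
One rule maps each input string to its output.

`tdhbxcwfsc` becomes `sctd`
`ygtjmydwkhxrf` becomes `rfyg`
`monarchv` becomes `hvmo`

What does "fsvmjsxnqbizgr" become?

Rule — move the first 2 characters to the end (rotate left by 2), then keep only the last 4 characters.
Doing the same to "fsvmjsxnqbizgr": "grfs".
(Check on "monarchv": → "narchvmo" → "hvmo" ✓)

grfs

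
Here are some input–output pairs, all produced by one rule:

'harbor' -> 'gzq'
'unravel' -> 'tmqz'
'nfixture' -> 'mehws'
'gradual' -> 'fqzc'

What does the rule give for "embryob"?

Rule — shift every letter 1 place backward in the alphabet (wrapping around), then delete the last 3 characters.
For "embryob", step one produces "dlaqxna"; step two turns that into "dlaq".

dlaq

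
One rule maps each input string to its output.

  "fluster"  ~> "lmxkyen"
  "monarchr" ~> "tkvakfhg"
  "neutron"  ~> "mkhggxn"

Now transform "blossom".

llhfueh

The rule is to move the first 3 characters to the end (rotate left by 3), then shift every letter 7 places backward in the alphabet (wrapping around).
"blossom" → "ssomblo" → "llhfueh".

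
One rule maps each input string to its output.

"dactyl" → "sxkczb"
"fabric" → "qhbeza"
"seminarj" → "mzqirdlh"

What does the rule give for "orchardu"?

zqctnqbg

Each output is the input with this applied: shift every letter 1 place backward in the alphabet (wrapping around), then swap the front and back halves of the string.
On "orchardu": the first step gives "nqbgzqct", and the second then gives "zqctnqbg".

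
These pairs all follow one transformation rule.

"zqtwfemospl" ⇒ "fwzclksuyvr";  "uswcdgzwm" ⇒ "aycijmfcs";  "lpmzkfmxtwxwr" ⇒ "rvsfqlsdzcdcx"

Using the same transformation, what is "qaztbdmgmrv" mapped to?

wgfzhjsmsxb

Looking at the pairs, the operation is to shift every letter 6 places forward in the alphabet (wrapping around).
Applying that to "qaztbdmgmrv" gives "wgfzhjsmsxb".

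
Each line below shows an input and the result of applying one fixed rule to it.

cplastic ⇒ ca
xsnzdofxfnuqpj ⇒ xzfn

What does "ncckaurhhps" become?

The pattern: move the last 2 characters to the front (rotate right by 2), then keep one character in every 3, starting at position 3 (positions 3rd, 6th, 9th, ...).
For "ncckaurhhps", step one produces "psncckaurhh"; step two turns that into "nkr".

nkr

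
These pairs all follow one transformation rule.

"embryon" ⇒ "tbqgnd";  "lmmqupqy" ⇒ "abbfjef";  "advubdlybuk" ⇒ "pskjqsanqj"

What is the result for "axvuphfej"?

Looking at the pairs, the operation is to delete the last character, then shift every letter 11 places backward in the alphabet (wrapping around).
So "axvuphfej" becomes "pmkjewut".

pmkjewut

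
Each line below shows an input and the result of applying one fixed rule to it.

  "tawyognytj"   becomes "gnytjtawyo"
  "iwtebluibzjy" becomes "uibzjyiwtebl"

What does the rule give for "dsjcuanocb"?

anocbdsjcu

Rule — swap the front and back halves of the string.
So "dsjcuanocb" becomes "anocbdsjcu".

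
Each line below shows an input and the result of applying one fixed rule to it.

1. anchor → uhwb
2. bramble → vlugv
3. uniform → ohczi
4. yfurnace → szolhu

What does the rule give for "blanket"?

vfuhe

Rule — shift every letter 6 places backward in the alphabet (wrapping around), then delete the last 2 characters.
"blanket" → "vfuheyn" → "vfuhe".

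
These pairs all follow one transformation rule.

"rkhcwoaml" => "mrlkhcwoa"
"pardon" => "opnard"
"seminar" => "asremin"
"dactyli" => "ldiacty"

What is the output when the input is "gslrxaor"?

ogrslrxa

The rule is to swap the first and last characters, then move the last 2 characters to the front (rotate right by 2).
On "gslrxaor": the first step gives "rslrxaog", and the second then gives "ogrslrxa".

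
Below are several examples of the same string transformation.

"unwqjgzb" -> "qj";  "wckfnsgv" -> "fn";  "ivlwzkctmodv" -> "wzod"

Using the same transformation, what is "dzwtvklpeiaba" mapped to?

tvia

Looking at the pairs, the operation is to swap each adjacent pair of characters (1↔2, 3↔4, ...), then keep one character in every 3, starting at position 3 (positions 3rd, 6th, 9th, ...).
Starting from "dzwtvklpeiaba": after the first operation, "zdtwkvpliebaa"; after the second, "tvia".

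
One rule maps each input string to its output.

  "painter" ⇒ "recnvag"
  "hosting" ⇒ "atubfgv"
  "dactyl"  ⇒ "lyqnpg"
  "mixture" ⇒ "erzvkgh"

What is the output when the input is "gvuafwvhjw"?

Looking at the pairs, the operation is to move the last 2 characters to the front (rotate right by 2), then shift every letter 13 places forward in the alphabet (wrapping around) — i.e. ROT13.
Working it through for "gvuafwvhjw": intermediate "jwgvuafwvh", final "wjtihnsjiu".
(Check on "mixture": → "remixtu" → "erzvkgh" ✓)

wjtihnsjiu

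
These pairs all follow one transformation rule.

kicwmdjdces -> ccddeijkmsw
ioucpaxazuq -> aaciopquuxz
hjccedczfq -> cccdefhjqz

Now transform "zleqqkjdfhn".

defhjklnqqz

Looking at the pairs, the operation is to sort the characters into alphabetical order.
On "zleqqkjdfhn" that produces "defhjklnqqz".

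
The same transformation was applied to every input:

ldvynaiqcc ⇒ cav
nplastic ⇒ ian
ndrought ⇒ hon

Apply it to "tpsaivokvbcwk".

Rule — reverse the string, then keep one character in every 3, starting at position 2 (positions 2nd, 5th, 8th, ...).
Working it through for "tpsaivokvbcwk": intermediate "kwcbvkoviaspt", final "wvvs".

wvvs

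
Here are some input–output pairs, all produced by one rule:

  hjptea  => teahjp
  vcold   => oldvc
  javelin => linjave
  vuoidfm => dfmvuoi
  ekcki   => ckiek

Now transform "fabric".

The rule is to move the last 3 characters to the front (rotate right by 3).
On "fabric" that produces "ricfab".

ricfab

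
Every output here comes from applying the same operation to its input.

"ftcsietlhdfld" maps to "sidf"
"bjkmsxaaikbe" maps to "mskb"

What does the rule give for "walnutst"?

Rule — swap each adjacent pair of characters (1↔2, 3↔4, ...), then keep one character in every 3, starting at position 3 (positions 3rd, 6th, 9th, ...).
On "walnutst" that produces "nu".

nu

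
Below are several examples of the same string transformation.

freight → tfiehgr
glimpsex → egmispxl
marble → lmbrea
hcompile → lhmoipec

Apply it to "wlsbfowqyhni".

Looking at the pairs, the operation is to swap each adjacent pair of characters (1↔2, 3↔4, ...), then swap the first and last characters.
On "wlsbfowqyhni": the first step gives "lwbsofqwhyin", and the second then gives "nwbsofqwhyil".

nwbsofqwhyil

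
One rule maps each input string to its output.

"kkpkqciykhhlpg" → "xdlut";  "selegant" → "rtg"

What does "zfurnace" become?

Each output is the input with this applied: shift every letter 13 places forward in the alphabet (wrapping around) — i.e. ROT13, then keep one character in every 3, starting at position 2 (positions 2nd, 5th, 8th, ...).
For "zfurnace", step one produces "msheanpr"; step two turns that into "sar".

sar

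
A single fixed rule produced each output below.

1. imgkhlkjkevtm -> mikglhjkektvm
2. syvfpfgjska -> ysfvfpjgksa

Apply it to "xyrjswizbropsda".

The pattern: swap each adjacent pair of characters (1↔2, 3↔4, ...).
Applying that to "xyrjswizbropsda" gives "yxjrwszirbpodsa".

yxjrwszirbpodsa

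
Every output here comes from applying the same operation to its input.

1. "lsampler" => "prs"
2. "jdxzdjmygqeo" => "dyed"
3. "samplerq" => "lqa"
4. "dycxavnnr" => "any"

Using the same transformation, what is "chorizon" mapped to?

Looking at the pairs, the operation is to keep one character in every 3, starting at position 2 (positions 2nd, 5th, 8th, ...), then move the first character to the end.
Applying both steps to "chorizon": "hin", then "inh".

inh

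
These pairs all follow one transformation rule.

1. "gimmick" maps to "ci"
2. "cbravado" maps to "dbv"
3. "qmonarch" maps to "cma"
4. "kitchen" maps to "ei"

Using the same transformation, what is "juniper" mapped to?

eu

What's happening: move the last 3 characters to the front (rotate right by 3), then keep one character in every 3, starting at position 2 (positions 2nd, 5th, 8th, ...).
So "juniper" becomes "eu".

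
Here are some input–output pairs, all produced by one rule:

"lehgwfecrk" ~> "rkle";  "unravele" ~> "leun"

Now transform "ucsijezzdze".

Each output is the input with this applied: move the first 2 characters to the end (rotate left by 2), then keep only the last 4 characters.
Working it through for "ucsijezzdze": intermediate "sijezzdzeuc", final "zeuc".

zeuc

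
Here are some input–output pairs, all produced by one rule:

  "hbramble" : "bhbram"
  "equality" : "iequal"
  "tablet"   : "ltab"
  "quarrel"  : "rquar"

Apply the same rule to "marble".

The transformation: delete the last 2 characters, then move the last character to the front.
Starting from "marble": after the first operation, "marb"; after the second, "bmar".

bmar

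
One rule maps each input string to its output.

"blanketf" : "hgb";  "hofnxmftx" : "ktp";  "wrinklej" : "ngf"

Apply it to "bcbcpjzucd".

The rule is to shift every letter 4 places backward in the alphabet (wrapping around), then keep one character in every 3, starting at position 2 (positions 2nd, 5th, 8th, ...).
"bcbcpjzucd" → "xyxylfvqyz" → "ylq".

ylq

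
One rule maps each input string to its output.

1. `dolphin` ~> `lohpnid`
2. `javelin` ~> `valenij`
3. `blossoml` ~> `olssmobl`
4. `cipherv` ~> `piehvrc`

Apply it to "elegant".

Looking at the pairs, the operation is to move the first character to the end, then swap each adjacent pair of characters (1↔2, 3↔4, ...).
For "elegant", step one produces "legante"; step two turns that into "elagtne".

elagtne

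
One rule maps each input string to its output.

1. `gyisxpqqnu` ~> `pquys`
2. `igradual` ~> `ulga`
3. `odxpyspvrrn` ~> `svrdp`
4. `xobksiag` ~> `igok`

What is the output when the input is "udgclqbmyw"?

qmwdc

Looking at the pairs, the operation is to keep every other character starting from the second (positions 2nd, 4th, 6th, ...), then move the first 2 characters to the end (rotate left by 2).
For "udgclqbmyw" the result is "qmwdc".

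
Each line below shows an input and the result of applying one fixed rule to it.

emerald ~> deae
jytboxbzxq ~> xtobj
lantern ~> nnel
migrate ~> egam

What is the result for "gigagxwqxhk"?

kggwxg

The rule is to keep every other character starting from the first (positions 1st, 3rd, 5th, ...), then swap the first and last characters.
Working it through for "gigagxwqxhk": intermediate "gggwxk", final "kggwxg".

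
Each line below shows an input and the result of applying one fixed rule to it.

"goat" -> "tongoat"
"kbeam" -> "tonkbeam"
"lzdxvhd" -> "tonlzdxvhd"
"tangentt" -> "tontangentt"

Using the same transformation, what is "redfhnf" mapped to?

tonredfhnf

Rule — prepend "ton".
"redfhnf" → "tonredfhnf".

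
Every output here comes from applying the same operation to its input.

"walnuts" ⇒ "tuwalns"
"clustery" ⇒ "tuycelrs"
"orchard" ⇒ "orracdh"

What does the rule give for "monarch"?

norachm

The pattern: sort the characters into alphabetical order, then move the last 3 characters to the front (rotate right by 3).
Working it through for "monarch": intermediate "achmnor", final "norachm".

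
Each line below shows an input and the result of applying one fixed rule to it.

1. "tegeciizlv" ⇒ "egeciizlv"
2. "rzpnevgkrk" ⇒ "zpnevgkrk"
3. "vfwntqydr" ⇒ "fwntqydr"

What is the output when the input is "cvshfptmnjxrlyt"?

The rule is to delete the first character.
Doing the same to "cvshfptmnjxrlyt": "vshfptmnjxrlyt".

vshfptmnjxrlyt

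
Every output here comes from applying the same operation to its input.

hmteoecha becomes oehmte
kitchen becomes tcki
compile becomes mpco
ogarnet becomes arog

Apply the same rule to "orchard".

chor

The pattern: delete the last 3 characters, then move the last 2 characters to the front (rotate right by 2).
For "orchard", step one produces "orch"; step two turns that into "chor".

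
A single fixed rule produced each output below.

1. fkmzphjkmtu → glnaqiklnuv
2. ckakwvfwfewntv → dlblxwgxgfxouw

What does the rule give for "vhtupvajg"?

wiuvqwbkh

What's happening: shift every letter 1 place forward in the alphabet (wrapping around).
Applying that to "vhtupvajg" gives "wiuvqwbkh".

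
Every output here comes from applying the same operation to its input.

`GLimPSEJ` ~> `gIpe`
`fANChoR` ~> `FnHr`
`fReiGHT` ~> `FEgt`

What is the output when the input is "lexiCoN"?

LXcn

The pattern: keep every other character starting from the first (positions 1st, 3rd, 5th, ...), then flip the case of every letter.
Working it through for "lexiCoN": intermediate "lxCN", final "LXcn".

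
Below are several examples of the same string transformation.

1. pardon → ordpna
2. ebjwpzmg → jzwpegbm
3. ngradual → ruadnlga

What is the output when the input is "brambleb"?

almbbbre

In each case the input is transformed by: take characters alternately from the front and the back (1st, last, 2nd, 2nd-last, ...), then swap the front and back halves of the string.
For "brambleb", step one produces "bbrealmb"; step two turns that into "almbbbre".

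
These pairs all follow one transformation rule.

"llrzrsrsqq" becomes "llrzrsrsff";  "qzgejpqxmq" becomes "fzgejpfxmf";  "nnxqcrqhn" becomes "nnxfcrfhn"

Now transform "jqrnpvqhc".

jfrnpvfhc

The transformation: replace every "q" with "f".
On "jqrnpvqhc" that produces "jfrnpvfhc".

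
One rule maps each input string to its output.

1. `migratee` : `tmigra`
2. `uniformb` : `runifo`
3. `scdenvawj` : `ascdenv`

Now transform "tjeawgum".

The transformation: delete the last 2 characters, then move the last character to the front.
So "tjeawgum" becomes "gtjeaw".

gtjeaw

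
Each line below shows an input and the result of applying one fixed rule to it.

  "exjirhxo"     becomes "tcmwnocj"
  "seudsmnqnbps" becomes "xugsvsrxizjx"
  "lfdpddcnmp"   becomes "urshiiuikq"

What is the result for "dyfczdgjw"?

What's happening: shift every letter 5 places forward in the alphabet (wrapping around), then reverse the string.
So "dyfczdgjw" becomes "boliehkdi".

boliehkdi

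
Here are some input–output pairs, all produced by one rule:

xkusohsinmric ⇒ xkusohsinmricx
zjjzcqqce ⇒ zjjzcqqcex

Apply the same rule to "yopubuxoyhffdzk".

The pattern: append "x".
For "yopubuxoyhffdzk" the result is "yopubuxoyhffdzkx".

yopubuxoyhffdzkx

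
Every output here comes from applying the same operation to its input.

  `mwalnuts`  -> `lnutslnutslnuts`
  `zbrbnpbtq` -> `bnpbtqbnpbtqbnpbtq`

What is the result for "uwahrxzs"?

hrxzshrxzshrxzs

What's happening: delete the first 3 characters, then write the whole string 3 times in a row.
For "uwahrxzs", step one produces "hrxzs"; step two turns that into "hrxzshrxzshrxzs".
(Check on "zbrbnpbtq": → "bnpbtq" → "bnpbtqbnpbtqbnpbtq" ✓)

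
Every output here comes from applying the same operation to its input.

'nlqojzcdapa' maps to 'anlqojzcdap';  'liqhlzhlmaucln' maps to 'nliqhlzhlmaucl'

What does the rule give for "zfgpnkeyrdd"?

In each case the input is transformed by: move the last character to the front.
Doing the same to "zfgpnkeyrdd": "dzfgpnkeyrd".

dzfgpnkeyrd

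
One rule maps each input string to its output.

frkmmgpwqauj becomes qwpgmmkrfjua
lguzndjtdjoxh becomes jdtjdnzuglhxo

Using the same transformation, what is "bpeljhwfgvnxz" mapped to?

Each output is the input with this applied: move the last 3 characters to the front (rotate right by 3), then reverse the string.
On "bpeljhwfgvnxz": the first step gives "nxzbpeljhwfgv", and the second then gives "vgfwhjlepbzxn".

vgfwhjlepbzxn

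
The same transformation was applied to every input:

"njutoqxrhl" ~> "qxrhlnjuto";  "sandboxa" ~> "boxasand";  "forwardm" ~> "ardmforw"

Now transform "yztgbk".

gbkyzt

Each output is the input with this applied: swap the front and back halves of the string.
Applying that to "yztgbk" gives "gbkyzt".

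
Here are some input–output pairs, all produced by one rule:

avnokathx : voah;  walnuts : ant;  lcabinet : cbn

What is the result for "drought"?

ruh

In each case the input is transformed by: delete the last character, then keep every other character starting from the second (positions 2nd, 4th, 6th, ...).
For "drought" the result is "ruh".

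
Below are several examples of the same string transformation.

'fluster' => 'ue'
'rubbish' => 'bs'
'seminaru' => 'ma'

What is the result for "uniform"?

ir

Rule — keep one character in every 3, starting at position 3 (positions 3rd, 6th, 9th, ...).
For "uniform" the result is "ir".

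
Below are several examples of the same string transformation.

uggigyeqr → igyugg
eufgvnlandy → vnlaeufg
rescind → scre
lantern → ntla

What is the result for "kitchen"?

tcki

In each case the input is transformed by: delete the last 3 characters, then swap the front and back halves of the string.
For "kitchen", step one produces "kitc"; step two turns that into "tcki".
(Check on "eufgvnlandy": → "eufgvnla" → "vnlaeufg" ✓)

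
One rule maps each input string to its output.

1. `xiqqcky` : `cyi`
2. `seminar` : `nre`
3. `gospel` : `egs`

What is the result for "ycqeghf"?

The rule is to move the first 3 characters to the end (rotate left by 3), then keep every other character starting from the second (positions 2nd, 4th, 6th, ...).
Working it through for "ycqeghf": intermediate "eghfycq", final "gfc".

gfc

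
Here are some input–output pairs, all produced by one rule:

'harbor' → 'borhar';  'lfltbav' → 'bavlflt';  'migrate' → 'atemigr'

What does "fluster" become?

Each output is the input with this applied: move the last 3 characters to the front (rotate right by 3).
Doing the same to "fluster": "terflus".

terflus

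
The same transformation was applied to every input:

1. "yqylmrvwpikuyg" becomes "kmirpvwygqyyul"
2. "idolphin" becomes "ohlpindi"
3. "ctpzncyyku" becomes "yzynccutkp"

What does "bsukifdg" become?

ufkibgsd

Each output is the input with this applied: take characters alternately from the front and the back (1st, last, 2nd, 2nd-last, ...), then swap the front and back halves of the string.
Starting from "bsukifdg": after the first operation, "bgsdufki"; after the second, "ufkibgsd".
(Check on "ctpzncyyku": → "cutkpyzync" → "yzynccutkp" ✓)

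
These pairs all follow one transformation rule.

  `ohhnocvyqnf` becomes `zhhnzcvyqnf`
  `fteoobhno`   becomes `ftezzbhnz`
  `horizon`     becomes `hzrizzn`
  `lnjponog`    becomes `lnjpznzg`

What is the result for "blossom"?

blzsszm

The transformation: replace every "o" with "z".
For "blossom" the result is "blzsszm".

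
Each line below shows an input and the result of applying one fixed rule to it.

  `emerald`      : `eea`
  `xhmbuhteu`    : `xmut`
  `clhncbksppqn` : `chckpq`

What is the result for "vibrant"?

vba

The transformation: swap each adjacent pair of characters (1↔2, 3↔4, ...), then keep every other character starting from the second (positions 2nd, 4th, 6th, ...).
On "vibrant": the first step gives "ivrbnat", and the second then gives "vba".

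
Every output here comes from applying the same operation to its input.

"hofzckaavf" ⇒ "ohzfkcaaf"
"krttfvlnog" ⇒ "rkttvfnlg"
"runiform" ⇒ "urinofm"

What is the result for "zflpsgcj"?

The pattern: swap each adjacent pair of characters (1↔2, 3↔4, ...), then delete the last character.
"zflpsgcj" → "fzplgsjc" → "fzplgsj".

fzplgsj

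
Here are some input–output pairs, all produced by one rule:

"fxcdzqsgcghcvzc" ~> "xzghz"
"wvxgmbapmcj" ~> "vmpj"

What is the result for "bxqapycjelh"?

What's happening: keep one character in every 3, starting at position 2 (positions 2nd, 5th, 8th, ...).
On "bxqapycjelh" that produces "xpjh".

xpjh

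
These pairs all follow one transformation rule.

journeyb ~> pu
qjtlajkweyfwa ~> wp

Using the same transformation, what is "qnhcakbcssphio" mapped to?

wt

What's happening: shift every letter 6 places forward in the alphabet (wrapping around), then keep only the first 2 characters.
"qnhcakbcssphio" → "wtnigqhiyyvnou" → "wt".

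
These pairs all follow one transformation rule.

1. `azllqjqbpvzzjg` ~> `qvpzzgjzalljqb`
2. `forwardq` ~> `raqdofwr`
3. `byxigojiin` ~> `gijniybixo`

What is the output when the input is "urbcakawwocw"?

Rule — swap each adjacent pair of characters (1↔2, 3↔4, ...), then swap the front and back halves of the string.
Working it through for "urbcakawwocw": intermediate "rucbkawaowwc", final "waowwcrucbka".

waowwcrucbka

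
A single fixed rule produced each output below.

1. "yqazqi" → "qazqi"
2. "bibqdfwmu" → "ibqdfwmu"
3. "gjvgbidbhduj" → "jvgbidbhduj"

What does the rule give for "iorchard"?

orchard

The pattern: delete the first character.
"iorchard" → "orchard".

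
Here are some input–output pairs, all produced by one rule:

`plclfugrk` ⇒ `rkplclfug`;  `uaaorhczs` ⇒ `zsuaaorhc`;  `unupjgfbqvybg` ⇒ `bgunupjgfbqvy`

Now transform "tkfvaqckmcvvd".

In each case the input is transformed by: move the last 2 characters to the front (rotate right by 2).
Doing the same to "tkfvaqckmcvvd": "vdtkfvaqckmcv".

vdtkfvaqckmcv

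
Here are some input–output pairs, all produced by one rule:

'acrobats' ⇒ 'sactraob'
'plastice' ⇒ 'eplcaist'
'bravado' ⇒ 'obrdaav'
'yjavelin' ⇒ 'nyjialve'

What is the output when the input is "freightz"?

zfrtehig

The rule is to swap the first and last characters, then take characters alternately from the front and the back (1st, last, 2nd, 2nd-last, ...).
Working it through for "freightz": intermediate "zreightf", final "zfrtehig".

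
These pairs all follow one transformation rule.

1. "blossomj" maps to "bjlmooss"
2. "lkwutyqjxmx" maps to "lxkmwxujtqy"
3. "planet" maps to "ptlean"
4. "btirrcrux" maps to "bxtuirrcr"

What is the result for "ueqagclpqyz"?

Each output is the input with this applied: take characters alternately from the front and the back (1st, last, 2nd, 2nd-last, ...).
On "ueqagclpqyz" that produces "uzeyqqapglc".

uzeyqqapglc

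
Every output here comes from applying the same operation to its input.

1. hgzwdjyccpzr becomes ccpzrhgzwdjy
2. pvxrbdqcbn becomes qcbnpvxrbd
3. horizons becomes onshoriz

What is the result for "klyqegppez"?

ppezklyqeg

The pattern: swap the front and back halves of the string, then move the first character to the end.
For "klyqegppez", step one produces "gppezklyqe"; step two turns that into "ppezklyqeg".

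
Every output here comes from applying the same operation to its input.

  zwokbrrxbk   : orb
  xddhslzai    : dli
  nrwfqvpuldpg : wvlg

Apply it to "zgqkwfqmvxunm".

The pattern: keep one character in every 3, starting at position 3 (positions 3rd, 6th, 9th, ...).
So "zgqkwfqmvxunm" becomes "qfvn".

qfvn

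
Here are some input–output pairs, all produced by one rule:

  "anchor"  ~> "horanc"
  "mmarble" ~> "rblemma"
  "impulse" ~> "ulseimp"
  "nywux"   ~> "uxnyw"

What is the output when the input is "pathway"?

The pattern: move the first 3 characters to the end (rotate left by 3).
Doing the same to "pathway": "hwaypat".

hwaypat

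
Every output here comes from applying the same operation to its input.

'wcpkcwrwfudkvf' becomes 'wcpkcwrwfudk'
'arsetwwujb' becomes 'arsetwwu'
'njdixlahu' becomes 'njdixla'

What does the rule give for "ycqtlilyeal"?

The transformation: delete the last 2 characters.
For "ycqtlilyeal" the result is "ycqtlilye".

ycqtlilye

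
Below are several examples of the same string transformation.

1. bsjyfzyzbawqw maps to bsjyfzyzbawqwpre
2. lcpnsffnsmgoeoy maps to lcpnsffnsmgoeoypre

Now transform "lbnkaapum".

lbnkaapumpre

Each output is the input with this applied: append "pre".
"lbnkaapum" → "lbnkaapumpre".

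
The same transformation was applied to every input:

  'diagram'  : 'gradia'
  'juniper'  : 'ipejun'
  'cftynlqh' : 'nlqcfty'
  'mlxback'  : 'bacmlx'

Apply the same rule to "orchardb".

ardorch

The pattern: delete the last character, then move the last 3 characters to the front (rotate right by 3).
So "orchardb" becomes "ardorch".
(Check on "mlxback": → "mlxbac" → "bacmlx" ✓)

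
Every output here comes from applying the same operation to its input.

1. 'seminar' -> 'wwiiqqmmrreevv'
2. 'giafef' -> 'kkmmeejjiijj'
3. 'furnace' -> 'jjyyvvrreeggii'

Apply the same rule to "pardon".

tteevvhhssrr

Rule — shift every letter 4 places forward in the alphabet (wrapping around), then double every character.
Doing the same to "pardon": "tteevvhhssrr".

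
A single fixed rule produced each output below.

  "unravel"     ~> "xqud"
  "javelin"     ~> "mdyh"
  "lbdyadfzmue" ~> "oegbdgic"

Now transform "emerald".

The rule is to shift every letter 3 places forward in the alphabet (wrapping around), then delete the last 3 characters.
On "emerald": the first step gives "hphudog", and the second then gives "hphu".

hphu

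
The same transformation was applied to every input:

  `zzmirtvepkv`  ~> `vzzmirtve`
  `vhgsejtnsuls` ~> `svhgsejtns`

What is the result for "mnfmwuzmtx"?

Each output is the input with this applied: move the last character to the front, then delete the last 2 characters.
For "mnfmwuzmtx", step one produces "xmnfmwuzmt"; step two turns that into "xmnfmwuz".
(Check on "zzmirtvepkv": → "vzzmirtvepk" → "vzzmirtve" ✓)

xmnfmwuz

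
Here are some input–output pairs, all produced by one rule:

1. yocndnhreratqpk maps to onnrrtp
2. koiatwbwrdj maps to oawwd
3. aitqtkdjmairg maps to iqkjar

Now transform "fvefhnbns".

What's happening: keep every other character starting from the second (positions 2nd, 4th, 6th, ...).
For "fvefhnbns" the result is "vfnn".

vfnn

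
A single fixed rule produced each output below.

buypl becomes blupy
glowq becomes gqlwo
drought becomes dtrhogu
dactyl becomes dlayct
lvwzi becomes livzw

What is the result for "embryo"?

eomybr

The rule is to take characters alternately from the front and the back (1st, last, 2nd, 2nd-last, ...).
Doing the same to "embryo": "eomybr".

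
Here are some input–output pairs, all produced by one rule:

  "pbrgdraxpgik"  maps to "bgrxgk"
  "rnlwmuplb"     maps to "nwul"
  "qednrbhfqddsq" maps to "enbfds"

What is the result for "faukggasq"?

akgs

The rule is to keep every other character starting from the second (positions 2nd, 4th, 6th, ...).
Applying that to "faukggasq" gives "akgs".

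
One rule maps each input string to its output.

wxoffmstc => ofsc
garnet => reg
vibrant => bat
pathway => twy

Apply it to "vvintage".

In each case the input is transformed by: move the first character to the end, then keep every other character starting from the second (positions 2nd, 4th, 6th, ...).
On "vvintage": the first step gives "vintagev", and the second then gives "itgv".

itgv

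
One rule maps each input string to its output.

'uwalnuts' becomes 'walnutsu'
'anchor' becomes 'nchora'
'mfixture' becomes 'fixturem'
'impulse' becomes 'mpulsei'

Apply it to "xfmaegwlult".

The rule is to move the first character to the end.
On "xfmaegwlult" that produces "fmaegwlultx".

fmaegwlultx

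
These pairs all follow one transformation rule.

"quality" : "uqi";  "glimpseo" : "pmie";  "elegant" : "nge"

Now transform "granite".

rie

Looking at the pairs, the operation is to sort the characters into reverse alphabetical order, then keep every other character starting from the second (positions 2nd, 4th, 6th, ...).
Applying both steps to "granite": "trnigea", then "rie".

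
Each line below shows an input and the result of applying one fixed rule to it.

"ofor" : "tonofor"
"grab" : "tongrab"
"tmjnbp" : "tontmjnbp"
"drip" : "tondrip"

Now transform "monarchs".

In each case the input is transformed by: prepend "ton".
"monarchs" → "tonmonarchs".

tonmonarchs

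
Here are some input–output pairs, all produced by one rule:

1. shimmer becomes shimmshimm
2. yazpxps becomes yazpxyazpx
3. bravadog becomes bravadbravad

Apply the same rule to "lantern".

What's happening: delete the last 2 characters, then write the whole string twice.
For "lantern", step one produces "lante"; step two turns that into "lantelante".

lantelante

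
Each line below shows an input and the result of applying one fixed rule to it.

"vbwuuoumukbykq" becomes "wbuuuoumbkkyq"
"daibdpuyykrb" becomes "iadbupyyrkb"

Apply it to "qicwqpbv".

The rule is to delete the first character, then swap each adjacent pair of characters (1↔2, 3↔4, ...).
"qicwqpbv" → "icwqpbv" → "ciqwbpv".

ciqwbpv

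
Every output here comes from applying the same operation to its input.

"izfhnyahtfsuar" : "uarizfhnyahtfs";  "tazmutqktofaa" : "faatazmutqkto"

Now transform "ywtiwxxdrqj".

Each output is the input with this applied: move the last 3 characters to the front (rotate right by 3).
For "ywtiwxxdrqj" the result is "rqjywtiwxxd".

rqjywtiwxxd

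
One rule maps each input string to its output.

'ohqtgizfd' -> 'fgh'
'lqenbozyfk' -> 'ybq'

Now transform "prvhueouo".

uur

The rule is to keep one character in every 3, starting at position 2 (positions 2nd, 5th, 8th, ...), then reverse the string.
For "prvhueouo" the result is "uur".
(Check on "ohqtgizfd": → "hgf" → "fgh" ✓)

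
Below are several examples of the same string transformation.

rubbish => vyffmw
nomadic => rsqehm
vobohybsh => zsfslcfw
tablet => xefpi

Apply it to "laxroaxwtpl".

pebvsebaxt

The transformation: delete the last character, then shift every letter 4 places forward in the alphabet (wrapping around).
"laxroaxwtpl" → "laxroaxwtp" → "pebvsebaxt".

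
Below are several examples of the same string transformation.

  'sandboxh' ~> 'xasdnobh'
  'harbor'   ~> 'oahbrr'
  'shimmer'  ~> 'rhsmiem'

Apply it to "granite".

ergnati

What's happening: swap each adjacent pair of characters (1↔2, 3↔4, ...), then move the last character to the front.
Working it through for "granite": intermediate "rgnatie", final "ergnati".
(Check on "harbor": → "ahbrro" → "oahbrr" ✓)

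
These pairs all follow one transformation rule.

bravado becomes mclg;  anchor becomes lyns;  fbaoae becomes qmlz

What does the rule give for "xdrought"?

Rule — shift every letter 11 places forward in the alphabet (wrapping around), then keep only the first 4 characters.
Applying both steps to "xdrought": "ioczfrse", then "iocz".

iocz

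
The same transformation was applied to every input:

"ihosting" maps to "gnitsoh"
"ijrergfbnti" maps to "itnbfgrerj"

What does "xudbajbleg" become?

What's happening: reverse the string, then delete the last character.
So "xudbajbleg" becomes "gelbjabdu".

gelbjabdu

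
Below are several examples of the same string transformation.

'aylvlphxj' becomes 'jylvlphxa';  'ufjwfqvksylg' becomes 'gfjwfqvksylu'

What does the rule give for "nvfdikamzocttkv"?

vvfdikamzocttkn

The pattern: swap the first and last characters.
On "nvfdikamzocttkv" that produces "vvfdikamzocttkn".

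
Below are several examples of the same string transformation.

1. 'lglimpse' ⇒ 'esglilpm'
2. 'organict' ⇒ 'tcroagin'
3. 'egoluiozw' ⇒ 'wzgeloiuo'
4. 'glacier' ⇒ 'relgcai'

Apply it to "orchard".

Each output is the input with this applied: move the last 2 characters to the front (rotate right by 2), then swap each adjacent pair of characters (1↔2, 3↔4, ...).
Starting from "orchard": after the first operation, "rdorcha"; after the second, "drrohca".

drrohca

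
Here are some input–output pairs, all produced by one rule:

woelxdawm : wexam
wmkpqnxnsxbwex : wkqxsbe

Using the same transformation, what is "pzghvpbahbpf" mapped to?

The transformation: keep every other character starting from the first (positions 1st, 3rd, 5th, ...).
Applying that to "pzghvpbahbpf" gives "pgvbhp".

pgvbhp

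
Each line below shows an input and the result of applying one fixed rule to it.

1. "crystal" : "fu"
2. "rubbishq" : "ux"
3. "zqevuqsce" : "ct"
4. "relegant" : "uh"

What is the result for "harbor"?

kd

The pattern: shift every letter 3 places forward in the alphabet (wrapping around), then keep only the first 2 characters.
Working it through for "harbor": intermediate "kdueru", final "kd".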